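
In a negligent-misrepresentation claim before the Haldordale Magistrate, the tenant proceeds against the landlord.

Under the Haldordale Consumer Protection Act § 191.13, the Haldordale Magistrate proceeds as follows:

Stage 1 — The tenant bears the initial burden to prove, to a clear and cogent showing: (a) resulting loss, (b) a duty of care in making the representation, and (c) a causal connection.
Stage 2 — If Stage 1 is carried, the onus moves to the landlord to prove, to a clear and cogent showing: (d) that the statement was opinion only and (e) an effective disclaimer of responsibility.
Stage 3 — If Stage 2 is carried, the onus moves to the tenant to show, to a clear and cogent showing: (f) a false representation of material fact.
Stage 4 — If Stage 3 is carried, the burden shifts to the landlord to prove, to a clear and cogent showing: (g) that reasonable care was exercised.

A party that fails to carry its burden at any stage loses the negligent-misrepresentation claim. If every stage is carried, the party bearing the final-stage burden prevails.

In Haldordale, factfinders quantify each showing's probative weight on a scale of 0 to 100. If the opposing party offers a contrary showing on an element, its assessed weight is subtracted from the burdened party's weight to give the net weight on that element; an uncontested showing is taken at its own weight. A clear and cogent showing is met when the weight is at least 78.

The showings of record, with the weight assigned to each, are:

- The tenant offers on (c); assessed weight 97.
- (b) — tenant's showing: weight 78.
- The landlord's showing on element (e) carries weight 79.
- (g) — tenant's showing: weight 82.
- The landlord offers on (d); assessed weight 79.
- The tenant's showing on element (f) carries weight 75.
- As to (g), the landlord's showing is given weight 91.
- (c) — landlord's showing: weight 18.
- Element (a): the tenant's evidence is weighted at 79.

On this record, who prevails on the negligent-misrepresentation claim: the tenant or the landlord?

At Stage 1 the tenant must meet a clear and cogent showing (weight is at least 78): on (a) the weight is 79, ≥ 78, so (a) meets the standard; on (b) the weight is 78, ≥ 78, so (b) meets the standard; on (c) the weight is 97 less the opposing 18 gives net 79, which does reach 78, so (c) meets the standard.
  The tenant carries Stage 1; the landlord now bears the burden.
At Stage 2 the landlord must meet a clear and cogent showing (weight is at least 78): on (d) the weight is 79, which does reach 78, so (d) meets the standard; on (e) the weight is 79, ≥ 78, so (e) meets the standard.
  All elements met. The burden passes to the tenant.
At Stage 3 the tenant must meet a clear and cogent showing (weight is at least 78): on (f) the weight is 75, which does not reach 78, so (f) does not meet the standard.
  Stage 3 not carried; the tenant fails its burden.
The landlord prevails.

landlord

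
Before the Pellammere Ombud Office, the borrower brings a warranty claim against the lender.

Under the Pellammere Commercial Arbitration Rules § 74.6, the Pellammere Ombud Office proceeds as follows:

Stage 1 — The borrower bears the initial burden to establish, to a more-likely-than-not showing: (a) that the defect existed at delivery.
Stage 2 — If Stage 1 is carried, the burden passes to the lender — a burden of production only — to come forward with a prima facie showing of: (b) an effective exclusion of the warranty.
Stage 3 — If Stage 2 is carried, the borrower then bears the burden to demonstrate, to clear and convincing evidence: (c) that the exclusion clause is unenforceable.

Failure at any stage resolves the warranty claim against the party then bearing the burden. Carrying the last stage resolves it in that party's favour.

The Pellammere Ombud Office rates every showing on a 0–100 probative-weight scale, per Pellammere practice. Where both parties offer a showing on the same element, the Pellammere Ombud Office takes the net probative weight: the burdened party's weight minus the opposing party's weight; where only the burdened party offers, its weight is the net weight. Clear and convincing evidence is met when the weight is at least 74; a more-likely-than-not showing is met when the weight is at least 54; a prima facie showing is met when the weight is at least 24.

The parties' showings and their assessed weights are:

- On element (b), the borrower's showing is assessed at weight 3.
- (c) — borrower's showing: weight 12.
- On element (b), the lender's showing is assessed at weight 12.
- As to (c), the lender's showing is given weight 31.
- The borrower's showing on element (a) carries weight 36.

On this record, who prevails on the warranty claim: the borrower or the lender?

At Stage 1 the borrower must meet a more-likely-than-not showing (weight is at least 54): on (a) the weight is 36, < 54, so (a) does not meet the standard.
  The borrower does not carry Stage 1.
The analysis ends at Stage 1; the lender prevails.

lender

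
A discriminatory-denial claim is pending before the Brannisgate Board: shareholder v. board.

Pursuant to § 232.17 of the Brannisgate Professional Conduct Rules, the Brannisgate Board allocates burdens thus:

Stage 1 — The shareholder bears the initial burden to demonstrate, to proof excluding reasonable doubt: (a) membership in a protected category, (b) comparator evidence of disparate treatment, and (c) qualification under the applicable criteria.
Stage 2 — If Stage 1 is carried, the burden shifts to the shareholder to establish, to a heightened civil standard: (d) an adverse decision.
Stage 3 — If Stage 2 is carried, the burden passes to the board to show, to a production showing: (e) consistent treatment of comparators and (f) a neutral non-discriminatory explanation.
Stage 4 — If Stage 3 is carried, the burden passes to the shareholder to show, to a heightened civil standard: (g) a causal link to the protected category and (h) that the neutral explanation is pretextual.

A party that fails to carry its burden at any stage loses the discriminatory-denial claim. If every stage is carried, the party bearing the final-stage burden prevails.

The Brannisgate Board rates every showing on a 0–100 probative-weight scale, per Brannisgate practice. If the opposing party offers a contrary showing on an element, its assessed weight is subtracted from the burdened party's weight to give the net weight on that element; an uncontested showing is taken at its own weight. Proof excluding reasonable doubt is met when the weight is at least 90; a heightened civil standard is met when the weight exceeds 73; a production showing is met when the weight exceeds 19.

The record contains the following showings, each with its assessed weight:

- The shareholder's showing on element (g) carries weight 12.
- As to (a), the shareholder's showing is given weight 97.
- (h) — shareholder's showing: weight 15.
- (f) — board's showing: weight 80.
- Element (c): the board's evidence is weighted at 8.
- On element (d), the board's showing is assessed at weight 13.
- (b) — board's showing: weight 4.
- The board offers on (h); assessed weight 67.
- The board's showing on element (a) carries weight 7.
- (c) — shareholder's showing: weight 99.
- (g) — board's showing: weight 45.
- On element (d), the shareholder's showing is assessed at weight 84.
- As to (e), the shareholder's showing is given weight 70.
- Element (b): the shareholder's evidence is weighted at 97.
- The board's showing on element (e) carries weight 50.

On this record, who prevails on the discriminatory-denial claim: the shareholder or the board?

board

At Stage 1 the shareholder must meet proof excluding reasonable doubt (weight is at least 90): on (a) the weight is 97 less the opposing 7 gives net 90, which does reach 90, so (a) meets the standard; on (b) the weight is 97 less the opposing 4 gives net 93, which does reach 90, so (b) meets the standard; on (c) the weight is 99 less the opposing 8 gives net 91, ≥ 90, so (c) meets the standard.
  Stage 1 is satisfied; the shareholder continues to bear the burden.
At Stage 2 the shareholder must meet a heightened civil standard (weight exceeds 73): on (d) the weight is 84 less the opposing 13 gives net 71, which does not exceed 73, so (d) does not meet the standard.
  The shareholder does not carry Stage 2.
The analysis ends at Stage 2; the board prevails.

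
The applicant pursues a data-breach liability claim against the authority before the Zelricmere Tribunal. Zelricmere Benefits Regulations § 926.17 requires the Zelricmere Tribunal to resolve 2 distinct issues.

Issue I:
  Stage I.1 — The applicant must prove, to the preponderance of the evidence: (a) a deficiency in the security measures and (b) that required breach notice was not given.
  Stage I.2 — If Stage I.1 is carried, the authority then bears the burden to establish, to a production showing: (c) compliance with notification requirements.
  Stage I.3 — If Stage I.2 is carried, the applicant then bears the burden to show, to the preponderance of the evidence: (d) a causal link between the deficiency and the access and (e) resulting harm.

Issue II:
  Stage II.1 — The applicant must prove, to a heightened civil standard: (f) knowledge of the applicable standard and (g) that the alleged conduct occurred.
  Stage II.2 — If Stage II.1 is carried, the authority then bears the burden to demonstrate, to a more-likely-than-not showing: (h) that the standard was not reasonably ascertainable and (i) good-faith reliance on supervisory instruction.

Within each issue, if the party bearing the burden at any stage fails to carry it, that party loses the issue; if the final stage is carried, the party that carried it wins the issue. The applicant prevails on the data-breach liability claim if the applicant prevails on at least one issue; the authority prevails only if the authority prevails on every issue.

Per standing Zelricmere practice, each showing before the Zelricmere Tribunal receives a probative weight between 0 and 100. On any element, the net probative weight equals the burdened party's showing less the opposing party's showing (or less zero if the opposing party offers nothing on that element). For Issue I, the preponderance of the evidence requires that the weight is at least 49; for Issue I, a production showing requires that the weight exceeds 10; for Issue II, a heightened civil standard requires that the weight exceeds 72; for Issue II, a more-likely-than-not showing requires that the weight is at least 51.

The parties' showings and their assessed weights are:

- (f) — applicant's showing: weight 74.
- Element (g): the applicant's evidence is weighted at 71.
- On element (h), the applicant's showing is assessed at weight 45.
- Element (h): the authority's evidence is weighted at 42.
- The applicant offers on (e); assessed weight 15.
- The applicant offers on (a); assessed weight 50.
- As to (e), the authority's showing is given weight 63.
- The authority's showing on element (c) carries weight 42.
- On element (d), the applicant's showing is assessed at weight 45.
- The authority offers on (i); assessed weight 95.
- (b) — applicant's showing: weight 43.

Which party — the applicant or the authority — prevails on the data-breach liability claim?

— Issue I —
Stage I.1 — burden on applicant; standard: the preponderance of the evidence (weight is at least 49).
    (a): 50 ≥ 49 [met]
    (b): 43 < 49 [not met]
  Not every element is met, so the applicant fails to carry Stage I.1.
The authority prevails on this issue.
— Issue II —
At Stage II.1 the applicant must meet a heightened civil standard (weight exceeds 72): on (f) the weight is 74, > 72, so (f) meets the standard; on (g) the weight is 71, ≤ 72, so (g) does not meet the standard.
  Not every element is met, so the applicant fails to carry Stage II.1.
The analysis ends at Stage II.1; the authority prevails on this issue.
Per-issue: Issue I → authority; Issue II → authority. The applicant must prevail on at least one issue; overall, the authority prevails.

authority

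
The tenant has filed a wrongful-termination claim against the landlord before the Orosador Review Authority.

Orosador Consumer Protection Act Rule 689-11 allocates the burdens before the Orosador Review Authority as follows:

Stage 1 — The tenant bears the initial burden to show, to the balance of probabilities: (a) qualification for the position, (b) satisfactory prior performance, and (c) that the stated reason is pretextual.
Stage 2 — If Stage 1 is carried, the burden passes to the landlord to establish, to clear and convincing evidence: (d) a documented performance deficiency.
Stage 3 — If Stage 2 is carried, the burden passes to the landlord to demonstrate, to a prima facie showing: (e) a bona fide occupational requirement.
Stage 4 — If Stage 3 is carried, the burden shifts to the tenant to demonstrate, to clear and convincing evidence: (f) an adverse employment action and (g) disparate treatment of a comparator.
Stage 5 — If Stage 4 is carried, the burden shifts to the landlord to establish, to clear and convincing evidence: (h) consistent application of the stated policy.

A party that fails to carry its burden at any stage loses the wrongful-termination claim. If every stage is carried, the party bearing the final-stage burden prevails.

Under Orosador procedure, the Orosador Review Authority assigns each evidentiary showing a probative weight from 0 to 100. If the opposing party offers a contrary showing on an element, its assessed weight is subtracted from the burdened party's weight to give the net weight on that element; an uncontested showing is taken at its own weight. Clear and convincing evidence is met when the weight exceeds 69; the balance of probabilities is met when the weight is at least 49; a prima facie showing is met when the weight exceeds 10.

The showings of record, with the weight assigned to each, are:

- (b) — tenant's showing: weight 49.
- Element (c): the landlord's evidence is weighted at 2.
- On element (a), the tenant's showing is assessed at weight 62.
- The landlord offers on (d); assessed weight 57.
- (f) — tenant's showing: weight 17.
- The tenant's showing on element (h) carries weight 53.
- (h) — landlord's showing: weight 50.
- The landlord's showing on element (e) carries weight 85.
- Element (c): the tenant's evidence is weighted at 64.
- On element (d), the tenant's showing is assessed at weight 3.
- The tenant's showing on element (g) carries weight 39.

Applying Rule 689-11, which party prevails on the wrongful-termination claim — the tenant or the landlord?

Stage 1 (tenant, the balance of probabilities, weight is at least 49): (a) 62 ≥ 49 — meets; (b) 49 ≥ 49 — meets; (c) net 64−2=62 ≥ 49 — meets.
  Stage 1 carried; the burden shifts to the landlord.
Stage 2 (landlord, clear and convincing evidence, weight exceeds 69): (d) net 57−3=54 ≤ 69 — fails.
  Not every element is met, so the landlord fails to carry Stage 2.
The tenant prevails.

tenant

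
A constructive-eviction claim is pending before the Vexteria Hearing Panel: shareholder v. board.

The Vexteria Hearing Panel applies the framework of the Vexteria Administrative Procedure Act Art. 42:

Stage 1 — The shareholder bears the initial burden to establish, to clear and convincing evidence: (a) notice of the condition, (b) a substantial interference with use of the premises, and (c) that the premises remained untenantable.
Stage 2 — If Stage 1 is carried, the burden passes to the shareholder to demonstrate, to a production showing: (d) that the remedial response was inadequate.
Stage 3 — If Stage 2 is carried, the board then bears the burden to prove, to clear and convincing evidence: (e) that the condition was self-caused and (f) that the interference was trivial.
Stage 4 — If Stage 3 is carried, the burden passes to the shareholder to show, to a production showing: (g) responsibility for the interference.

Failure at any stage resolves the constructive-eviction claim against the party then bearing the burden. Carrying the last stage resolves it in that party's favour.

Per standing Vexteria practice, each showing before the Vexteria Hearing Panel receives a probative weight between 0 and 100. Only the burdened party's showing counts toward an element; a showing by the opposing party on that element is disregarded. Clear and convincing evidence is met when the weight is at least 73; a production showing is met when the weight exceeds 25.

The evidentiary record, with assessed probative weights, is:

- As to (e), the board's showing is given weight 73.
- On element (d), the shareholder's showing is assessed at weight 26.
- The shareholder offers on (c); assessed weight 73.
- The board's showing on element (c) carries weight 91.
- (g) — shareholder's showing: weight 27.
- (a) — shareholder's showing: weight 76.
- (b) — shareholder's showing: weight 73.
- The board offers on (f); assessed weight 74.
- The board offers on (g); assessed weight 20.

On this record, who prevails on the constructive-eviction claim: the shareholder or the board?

Stage 1 (shareholder, clear and convincing evidence, weight is at least 73): (a) 76 ≥ 73 — meets; (b) 73 ≥ 73 — meets; (c) 73 (board's 91 disregarded) ≥ 73 — meets.
  All elements met. The shareholder retains the burden for Stage 2.
Stage 2 (shareholder, a production showing, weight exceeds 25): (d) 26 > 25 — meets.
  Stage 2 carried; the burden shifts to the board.
Stage 3 (board, clear and convincing evidence, weight is at least 73): (e) 73 ≥ 73 — meets; (f) 74 ≥ 73 — meets.
  All elements met. The burden passes to the shareholder.
Stage 4 (shareholder, a production showing, weight exceeds 25): (g) 27 (board's 20 disregarded) > 25 — meets.
  All elements met at the final stage.
All stages carried — the shareholder prevails.

shareholder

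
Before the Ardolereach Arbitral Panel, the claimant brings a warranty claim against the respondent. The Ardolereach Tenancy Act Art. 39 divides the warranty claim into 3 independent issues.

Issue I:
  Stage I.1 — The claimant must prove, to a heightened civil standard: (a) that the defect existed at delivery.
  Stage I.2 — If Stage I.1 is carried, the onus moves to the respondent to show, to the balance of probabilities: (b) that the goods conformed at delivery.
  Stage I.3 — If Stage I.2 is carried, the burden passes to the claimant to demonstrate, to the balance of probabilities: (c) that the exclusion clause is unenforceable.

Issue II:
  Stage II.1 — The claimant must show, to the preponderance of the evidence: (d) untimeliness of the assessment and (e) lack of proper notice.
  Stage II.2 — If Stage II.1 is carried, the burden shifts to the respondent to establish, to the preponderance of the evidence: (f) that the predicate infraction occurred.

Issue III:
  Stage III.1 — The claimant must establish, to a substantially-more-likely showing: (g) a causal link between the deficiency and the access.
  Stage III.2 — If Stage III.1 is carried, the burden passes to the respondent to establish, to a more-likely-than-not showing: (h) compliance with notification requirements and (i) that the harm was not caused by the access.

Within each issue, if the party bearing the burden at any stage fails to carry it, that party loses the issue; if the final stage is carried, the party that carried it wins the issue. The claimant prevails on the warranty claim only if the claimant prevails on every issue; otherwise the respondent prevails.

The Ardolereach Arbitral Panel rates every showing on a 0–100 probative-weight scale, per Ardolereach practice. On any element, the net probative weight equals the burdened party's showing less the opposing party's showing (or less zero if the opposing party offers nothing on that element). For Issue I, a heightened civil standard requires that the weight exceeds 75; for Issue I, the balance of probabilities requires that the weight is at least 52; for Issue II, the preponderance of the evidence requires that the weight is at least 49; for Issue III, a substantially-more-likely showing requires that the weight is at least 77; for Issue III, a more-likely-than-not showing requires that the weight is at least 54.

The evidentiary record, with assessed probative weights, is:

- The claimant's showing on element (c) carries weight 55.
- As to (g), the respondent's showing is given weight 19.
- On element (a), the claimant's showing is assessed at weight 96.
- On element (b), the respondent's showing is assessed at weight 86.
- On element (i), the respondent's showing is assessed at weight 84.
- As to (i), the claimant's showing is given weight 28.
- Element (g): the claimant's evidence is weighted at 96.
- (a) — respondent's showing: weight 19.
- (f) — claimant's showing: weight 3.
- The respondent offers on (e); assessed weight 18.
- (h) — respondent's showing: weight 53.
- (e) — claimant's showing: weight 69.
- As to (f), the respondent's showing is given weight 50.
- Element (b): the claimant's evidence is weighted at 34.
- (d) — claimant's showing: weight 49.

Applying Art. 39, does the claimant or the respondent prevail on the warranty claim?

— Issue I —
Stage I.1 (claimant, a heightened civil standard, weight exceeds 75): (a) net 96−19=77 > 75 — meets.
  Stage I.1 is satisfied; the onus moves to the respondent.
Stage I.2 (respondent, the balance of probabilities, weight is at least 52): (b) net 86−34=52 ≥ 52 — meets.
  Stage I.2 is satisfied; the onus moves to the claimant.
Stage I.3 (claimant, the balance of probabilities, weight is at least 52): (c) 55 ≥ 52 — meets.
  The claimant carries the last stage.
With every stage satisfied, the claimant prevails on this issue.
— Issue II —
At Stage II.1 the claimant must meet the preponderance of the evidence (weight is at least 49): on (d) the weight is 49, ≥ 49, so (d) meets the standard; on (e) the weight is 69 less the opposing 18 gives net 51, ≥ 49, so (e) meets the standard.
  The claimant carries Stage II.1; the respondent now bears the burden.
At Stage II.2 the respondent must meet the preponderance of the evidence (weight is at least 49): on (f) the weight is 50 less the opposing 3 gives net 47, which does not reach 49, so (f) does not meet the standard.
  Not every element is met, so the respondent fails to carry Stage II.2.
The analysis ends at Stage II.2; the claimant prevails on this issue.
— Issue III —
Stage III.1 (claimant, a substantially-more-likely showing, weight is at least 77): (g) net 96−19=77 ≥ 77 — meets.
  Stage III.1 is satisfied; the onus moves to the respondent.
Stage III.2 (respondent, a more-likely-than-not showing, weight is at least 54): (h) 53 < 54 — fails; (i) net 84−28=56 ≥ 54 — meets.
  Stage III.2 not carried; the respondent fails its burden.
So the claimant prevails on this issue.
Per-issue: Issue I → claimant; Issue II → claimant; Issue III → claimant. The claimant must prevail on every issue; overall, the claimant prevails.

claimant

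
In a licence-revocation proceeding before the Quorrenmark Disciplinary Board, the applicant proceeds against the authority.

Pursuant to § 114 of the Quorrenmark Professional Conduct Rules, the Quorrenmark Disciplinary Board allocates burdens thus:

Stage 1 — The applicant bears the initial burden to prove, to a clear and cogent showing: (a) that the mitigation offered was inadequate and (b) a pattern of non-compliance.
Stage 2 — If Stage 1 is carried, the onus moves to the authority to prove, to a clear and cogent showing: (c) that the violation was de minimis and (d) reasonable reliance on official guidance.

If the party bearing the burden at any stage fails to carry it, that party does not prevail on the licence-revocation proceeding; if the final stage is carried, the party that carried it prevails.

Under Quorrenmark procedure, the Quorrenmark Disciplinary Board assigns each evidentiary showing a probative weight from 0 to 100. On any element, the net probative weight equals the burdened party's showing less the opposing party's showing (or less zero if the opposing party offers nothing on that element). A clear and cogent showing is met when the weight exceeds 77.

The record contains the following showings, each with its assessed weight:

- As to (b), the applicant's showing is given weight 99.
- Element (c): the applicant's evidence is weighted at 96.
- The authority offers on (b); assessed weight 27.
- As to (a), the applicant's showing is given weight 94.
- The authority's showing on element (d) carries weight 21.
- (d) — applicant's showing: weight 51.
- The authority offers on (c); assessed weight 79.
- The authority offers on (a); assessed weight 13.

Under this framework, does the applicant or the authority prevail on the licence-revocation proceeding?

authority

At Stage 1 the applicant must meet a clear and cogent showing (weight exceeds 77): on (a) the weight is 94 less the opposing 13 gives net 81, > 77, so (a) meets the standard; on (b) the weight is 99 less the opposing 27 gives net 72, which does not exceed 77, so (b) does not meet the standard.
  Not every element is met, so the applicant fails to carry Stage 1.
The analysis ends at Stage 1; the authority prevails.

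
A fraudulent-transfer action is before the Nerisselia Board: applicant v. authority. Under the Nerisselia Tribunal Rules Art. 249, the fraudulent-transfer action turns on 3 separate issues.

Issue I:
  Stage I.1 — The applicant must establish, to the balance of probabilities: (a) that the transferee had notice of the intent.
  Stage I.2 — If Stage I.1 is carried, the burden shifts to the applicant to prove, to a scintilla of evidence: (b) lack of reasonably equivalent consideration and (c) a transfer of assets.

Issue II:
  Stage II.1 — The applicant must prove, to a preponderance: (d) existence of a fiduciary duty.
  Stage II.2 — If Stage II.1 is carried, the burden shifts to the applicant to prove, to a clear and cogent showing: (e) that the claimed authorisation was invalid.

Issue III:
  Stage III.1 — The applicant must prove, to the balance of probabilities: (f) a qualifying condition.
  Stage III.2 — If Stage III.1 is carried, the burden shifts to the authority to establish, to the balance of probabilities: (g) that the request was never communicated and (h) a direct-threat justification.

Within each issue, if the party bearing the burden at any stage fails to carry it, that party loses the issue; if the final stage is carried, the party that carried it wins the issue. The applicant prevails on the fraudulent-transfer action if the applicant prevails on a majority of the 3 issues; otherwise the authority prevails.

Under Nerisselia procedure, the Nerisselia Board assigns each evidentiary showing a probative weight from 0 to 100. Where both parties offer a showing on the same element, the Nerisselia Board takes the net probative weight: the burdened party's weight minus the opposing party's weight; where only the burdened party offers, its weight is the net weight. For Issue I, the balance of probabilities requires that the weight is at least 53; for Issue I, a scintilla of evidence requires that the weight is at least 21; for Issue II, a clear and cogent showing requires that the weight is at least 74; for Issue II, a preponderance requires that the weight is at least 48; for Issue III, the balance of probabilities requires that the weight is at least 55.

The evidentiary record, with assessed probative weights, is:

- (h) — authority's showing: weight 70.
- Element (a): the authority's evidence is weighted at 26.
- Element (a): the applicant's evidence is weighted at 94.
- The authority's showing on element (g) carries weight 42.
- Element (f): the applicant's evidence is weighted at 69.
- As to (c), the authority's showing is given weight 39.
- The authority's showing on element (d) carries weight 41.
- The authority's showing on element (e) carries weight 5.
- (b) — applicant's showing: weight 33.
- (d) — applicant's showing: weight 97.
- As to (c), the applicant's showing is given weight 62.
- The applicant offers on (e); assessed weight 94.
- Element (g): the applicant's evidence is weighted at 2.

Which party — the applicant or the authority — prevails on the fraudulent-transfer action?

— Issue I —
Stage I.1 (applicant, the balance of probabilities, weight is at least 53): (a) net 94−26=68 ≥ 53 — meets.
  Stage I.1 carried; the burden remains with the applicant.
Stage I.2 (applicant, a scintilla of evidence, weight is at least 21): (b) 33 ≥ 21 — meets; (c) net 62−39=23 ≥ 21 — meets.
  Stage I.2 carried; the final stage is satisfied.
Every stage carried; the applicant prevails on this issue.
— Issue II —
At Stage II.1 the applicant must meet a preponderance (weight is at least 48): on (d) the weight is 97 less the opposing 41 gives net 56, which does reach 48, so (d) meets the standard.
  All elements met. The applicant retains the burden for Stage II.2.
At Stage II.2 the applicant must meet a clear and cogent showing (weight is at least 74): on (e) the weight is 94 less the opposing 5 gives net 89, ≥ 74, so (e) meets the standard.
  All elements met at the final stage.
With every stage satisfied, the applicant prevails on this issue.
— Issue III —
Stage III.1 (applicant, the balance of probabilities, weight is at least 55): (f) 69 ≥ 55 — meets.
  All elements met. The burden passes to the authority.
Stage III.2 (authority, the balance of probabilities, weight is at least 55): (g) net 42−2=40 < 55 — fails; (h) 70 ≥ 55 — meets.
  Not every element is met, so the authority fails to carry Stage III.2.
The analysis ends at Stage III.2; the applicant prevails on this issue.
Per-issue: Issue I → applicant; Issue II → applicant; Issue III → applicant. The applicant must prevail on a majority of issues; overall, the applicant prevails.

applicant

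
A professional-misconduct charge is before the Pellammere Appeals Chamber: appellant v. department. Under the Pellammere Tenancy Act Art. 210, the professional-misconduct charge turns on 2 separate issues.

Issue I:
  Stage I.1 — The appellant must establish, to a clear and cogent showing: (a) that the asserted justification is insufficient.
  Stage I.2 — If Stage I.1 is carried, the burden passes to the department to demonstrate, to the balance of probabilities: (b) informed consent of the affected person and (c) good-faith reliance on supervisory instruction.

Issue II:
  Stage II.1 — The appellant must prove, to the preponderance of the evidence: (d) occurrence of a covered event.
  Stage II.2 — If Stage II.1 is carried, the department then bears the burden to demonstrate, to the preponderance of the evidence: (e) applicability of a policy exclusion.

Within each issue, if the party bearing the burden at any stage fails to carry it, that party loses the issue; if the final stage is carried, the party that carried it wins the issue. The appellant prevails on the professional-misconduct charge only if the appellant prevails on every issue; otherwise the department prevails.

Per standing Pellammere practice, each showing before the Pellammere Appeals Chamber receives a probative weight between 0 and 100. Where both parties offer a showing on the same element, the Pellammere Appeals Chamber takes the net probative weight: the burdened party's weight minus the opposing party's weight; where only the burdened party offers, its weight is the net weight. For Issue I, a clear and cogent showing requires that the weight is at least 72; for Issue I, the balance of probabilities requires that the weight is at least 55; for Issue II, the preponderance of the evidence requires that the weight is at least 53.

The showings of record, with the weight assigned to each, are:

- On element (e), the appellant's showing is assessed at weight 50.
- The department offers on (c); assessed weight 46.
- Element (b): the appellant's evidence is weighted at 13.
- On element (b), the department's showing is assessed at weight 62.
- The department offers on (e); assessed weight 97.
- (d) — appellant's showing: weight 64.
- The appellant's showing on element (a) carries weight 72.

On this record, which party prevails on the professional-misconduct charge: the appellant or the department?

appellant

— Issue I —
Stage I.1 — burden on appellant; standard: a clear and cogent showing (weight is at least 72).
    (a): 72 ≥ 72 [met]
  Stage I.1 carried; the burden shifts to the department.
Stage I.2 — burden on department; standard: the balance of probabilities (weight is at least 55).
    (b): 62 − 13 = 49 < 55 [not met]
    (c): 46 < 55 [not met]
  The department does not carry Stage I.2.
The appellant prevails on this issue.
— Issue II —
At Stage II.1 the appellant must meet the preponderance of the evidence (weight is at least 53): on (d) the weight is 64, which does reach 53, so (d) meets the standard.
  Stage II.1 is satisfied; the onus moves to the department.
At Stage II.2 the department must meet the preponderance of the evidence (weight is at least 53): on (e) the weight is 97 less the opposing 50 gives net 47, which does not reach 53, so (e) does not meet the standard.
  Not every element is met, so the department fails to carry Stage II.2.
So the appellant prevails on this issue.
Per-issue: Issue I → appellant; Issue II → appellant. The appellant must prevail on every issue; overall, the appellant prevails.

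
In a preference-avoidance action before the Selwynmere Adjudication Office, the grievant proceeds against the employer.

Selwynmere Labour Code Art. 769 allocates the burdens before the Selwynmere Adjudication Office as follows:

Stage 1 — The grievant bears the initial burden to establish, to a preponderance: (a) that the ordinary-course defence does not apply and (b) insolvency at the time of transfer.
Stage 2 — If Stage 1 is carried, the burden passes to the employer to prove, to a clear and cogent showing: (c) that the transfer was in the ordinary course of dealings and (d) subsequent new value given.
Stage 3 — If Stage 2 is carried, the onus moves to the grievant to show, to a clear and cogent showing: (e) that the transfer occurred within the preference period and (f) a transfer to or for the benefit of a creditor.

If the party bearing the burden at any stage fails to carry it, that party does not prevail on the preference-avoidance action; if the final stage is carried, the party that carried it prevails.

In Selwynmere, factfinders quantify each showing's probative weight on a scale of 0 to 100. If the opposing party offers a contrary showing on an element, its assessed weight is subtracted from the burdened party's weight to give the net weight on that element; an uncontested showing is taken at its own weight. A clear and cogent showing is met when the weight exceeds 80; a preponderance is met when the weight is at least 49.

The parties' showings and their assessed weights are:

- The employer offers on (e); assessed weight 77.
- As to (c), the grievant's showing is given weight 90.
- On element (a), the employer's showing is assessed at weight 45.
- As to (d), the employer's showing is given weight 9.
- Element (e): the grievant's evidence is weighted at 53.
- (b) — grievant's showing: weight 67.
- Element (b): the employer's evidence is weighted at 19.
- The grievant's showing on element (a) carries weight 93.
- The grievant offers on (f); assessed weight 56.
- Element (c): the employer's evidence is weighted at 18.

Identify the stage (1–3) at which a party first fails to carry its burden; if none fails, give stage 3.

Stage 1 — burden on grievant; standard: a preponderance (weight is at least 49).
    (a): 93 − 45 = 48 < 49 [not met]
    (b): 67 − 19 = 48 < 49 [not met]
  Not every element is met, so the grievant fails to carry Stage 1.
The analysis ends at Stage 1; the employer prevails.

stage 1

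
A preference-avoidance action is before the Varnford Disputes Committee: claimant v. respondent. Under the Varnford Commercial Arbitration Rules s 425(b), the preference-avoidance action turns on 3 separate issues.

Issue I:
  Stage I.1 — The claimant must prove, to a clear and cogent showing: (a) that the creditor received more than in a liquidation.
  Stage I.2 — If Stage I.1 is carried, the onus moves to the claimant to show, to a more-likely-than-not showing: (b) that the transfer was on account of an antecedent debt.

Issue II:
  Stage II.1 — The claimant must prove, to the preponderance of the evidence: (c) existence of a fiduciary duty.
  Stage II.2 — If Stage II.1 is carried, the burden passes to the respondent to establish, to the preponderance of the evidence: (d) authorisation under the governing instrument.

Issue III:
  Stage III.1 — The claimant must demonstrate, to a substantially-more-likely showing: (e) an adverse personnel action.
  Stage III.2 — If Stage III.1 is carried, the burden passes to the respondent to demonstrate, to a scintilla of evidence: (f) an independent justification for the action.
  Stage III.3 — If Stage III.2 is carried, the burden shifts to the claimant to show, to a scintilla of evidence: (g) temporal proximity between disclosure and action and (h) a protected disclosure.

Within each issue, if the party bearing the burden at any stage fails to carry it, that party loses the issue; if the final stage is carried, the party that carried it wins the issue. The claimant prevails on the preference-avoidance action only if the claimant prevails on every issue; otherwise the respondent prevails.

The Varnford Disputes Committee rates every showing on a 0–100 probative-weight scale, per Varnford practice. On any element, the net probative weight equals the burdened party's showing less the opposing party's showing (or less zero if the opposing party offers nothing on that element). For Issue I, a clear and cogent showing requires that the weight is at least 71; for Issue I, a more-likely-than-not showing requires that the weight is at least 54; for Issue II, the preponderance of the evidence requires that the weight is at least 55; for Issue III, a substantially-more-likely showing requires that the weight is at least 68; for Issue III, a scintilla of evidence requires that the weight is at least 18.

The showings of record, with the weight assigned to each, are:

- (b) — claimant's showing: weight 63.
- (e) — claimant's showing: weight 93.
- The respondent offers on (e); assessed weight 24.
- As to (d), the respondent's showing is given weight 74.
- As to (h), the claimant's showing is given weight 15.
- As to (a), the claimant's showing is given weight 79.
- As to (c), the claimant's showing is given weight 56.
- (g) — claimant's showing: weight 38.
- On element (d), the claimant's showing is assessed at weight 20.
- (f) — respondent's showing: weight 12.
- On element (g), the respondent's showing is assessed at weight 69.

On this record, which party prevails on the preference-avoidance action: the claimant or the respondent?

— Issue I —
Stage I.1 (claimant, a clear and cogent showing, weight is at least 71): (a) 79 ≥ 71 — meets.
  Stage I.1 carried; the burden remains with the claimant.
Stage I.2 (claimant, a more-likely-than-not showing, weight is at least 54): (b) 63 ≥ 54 — meets.
  Stage I.2 carried; the final stage is satisfied.
With every stage satisfied, the claimant prevails on this issue.
— Issue II —
At Stage II.1 the claimant must meet the preponderance of the evidence (weight is at least 55): on (c) the weight is 56, ≥ 55, so (c) meets the standard.
  The claimant carries Stage II.1; the respondent now bears the burden.
At Stage II.2 the respondent must meet the preponderance of the evidence (weight is at least 55): on (d) the weight is 74 less the opposing 20 gives net 54, < 55, so (d) does not meet the standard.
  Not every element is met, so the respondent fails to carry Stage II.2.
The claimant prevails on this issue.
— Issue III —
Stage III.1 (claimant, a substantially-more-likely showing, weight is at least 68): (e) net 93−24=69 ≥ 68 — meets.
  The claimant carries Stage III.1; the respondent now bears the burden.
Stage III.2 (respondent, a scintilla of evidence, weight is at least 18): (f) 12 < 18 — fails.
  Stage III.2 not carried; the respondent fails its burden.
The analysis ends at Stage III.2; the claimant prevails on this issue.
Per-issue: Issue I → claimant; Issue II → claimant; Issue III → claimant. The claimant must prevail on every issue; overall, the claimant prevails.

claimant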